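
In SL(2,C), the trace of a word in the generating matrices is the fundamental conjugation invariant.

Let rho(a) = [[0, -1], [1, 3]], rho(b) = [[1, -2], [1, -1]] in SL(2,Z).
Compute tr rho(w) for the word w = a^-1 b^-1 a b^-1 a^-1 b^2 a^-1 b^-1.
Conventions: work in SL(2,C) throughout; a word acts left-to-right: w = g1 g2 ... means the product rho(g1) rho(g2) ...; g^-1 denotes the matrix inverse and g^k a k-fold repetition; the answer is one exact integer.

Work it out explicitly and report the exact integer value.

-756

rho(a^-1) = [[3, 1], [-1, 0]]
... * rho(b^-1) = [[-1, 2], [-1, 1]]  ->  [[-4, 7], [1, -2]]
... * rho(a) = [[0, -1], [1, 3]]  ->  [[7, 25], [-2, -7]]
... * rho(b^-1) = [[-1, 2], [-1, 1]]  ->  [[-32, 39], [9, -11]]
... * rho(a^-1) = [[3, 1], [-1, 0]]  ->  [[-135, -32], [38, 9]]
... * rho(b) = [[1, -2], [1, -1]]  ->  [[-167, 302], [47, -85]]
... * rho(b) = [[1, -2], [1, -1]]  ->  [[135, 32], [-38, -9]]
... * rho(a^-1) = [[3, 1], [-1, 0]]  ->  [[373, 135], [-105, -38]]
... * rho(b^-1) = [[-1, 2], [-1, 1]]  ->  [[-508, 881], [143, -248]]
tr = -508 + -248 = -756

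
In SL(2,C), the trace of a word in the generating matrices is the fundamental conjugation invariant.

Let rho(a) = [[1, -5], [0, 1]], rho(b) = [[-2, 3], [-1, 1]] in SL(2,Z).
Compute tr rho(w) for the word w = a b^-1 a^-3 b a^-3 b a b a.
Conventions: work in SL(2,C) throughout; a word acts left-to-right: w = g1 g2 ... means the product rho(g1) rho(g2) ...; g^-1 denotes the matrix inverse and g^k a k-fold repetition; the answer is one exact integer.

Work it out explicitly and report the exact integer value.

rho(a) = [[1, -5], [0, 1]]
... * rho(b^-1) = [[1, -3], [1, -2]]  ->  [[-4, 7], [1, -2]]
... * rho(a^-1) = [[1, 5], [0, 1]]  ->  [[-4, -13], [1, 3]]
... * rho(a^-1) = [[1, 5], [0, 1]]  ->  [[-4, -33], [1, 8]]
... * rho(a^-1) = [[1, 5], [0, 1]]  ->  [[-4, -53], [1, 13]]
... * rho(b) = [[-2, 3], [-1, 1]]  ->  [[61, -65], [-15, 16]]
... * rho(a^-1) = [[1, 5], [0, 1]]  ->  [[61, 240], [-15, -59]]
... * rho(a^-1) = [[1, 5], [0, 1]]  ->  [[61, 545], [-15, -134]]
... * rho(a^-1) = [[1, 5], [0, 1]]  ->  [[61, 850], [-15, -209]]
... * rho(b) = [[-2, 3], [-1, 1]]  ->  [[-972, 1033], [239, -254]]
... * rho(a) = [[1, -5], [0, 1]]  ->  [[-972, 5893], [239, -1449]]
... * rho(b) = [[-2, 3], [-1, 1]]  ->  [[-3949, 2977], [971, -732]]
... * rho(a) = [[1, -5], [0, 1]]  ->  [[-3949, 22722], [971, -5587]]
tr = -3949 + -5587 = -9536

-9536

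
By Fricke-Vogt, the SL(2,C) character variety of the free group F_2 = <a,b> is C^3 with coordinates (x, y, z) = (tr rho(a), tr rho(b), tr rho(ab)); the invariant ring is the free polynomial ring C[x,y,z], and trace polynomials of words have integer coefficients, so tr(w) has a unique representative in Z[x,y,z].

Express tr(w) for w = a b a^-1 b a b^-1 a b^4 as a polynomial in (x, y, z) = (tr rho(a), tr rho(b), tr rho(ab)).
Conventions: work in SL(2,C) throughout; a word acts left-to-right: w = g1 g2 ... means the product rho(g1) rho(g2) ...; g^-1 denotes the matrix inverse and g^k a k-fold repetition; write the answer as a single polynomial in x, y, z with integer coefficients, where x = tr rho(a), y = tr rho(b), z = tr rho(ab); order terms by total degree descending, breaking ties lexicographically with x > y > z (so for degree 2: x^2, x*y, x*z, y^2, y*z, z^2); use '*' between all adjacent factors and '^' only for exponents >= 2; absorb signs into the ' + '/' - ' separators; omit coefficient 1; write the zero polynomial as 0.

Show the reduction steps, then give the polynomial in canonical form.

so trace(a b a b) = trace(a b) trace(a b) - trace(1)  (split on a) = z^2 - 2
so trace(a b a) = trace(a) trace(b a) - trace(b)  (reduce the a square) = x*z - y
reduce: trace(a b^2 a b) = trace(b) trace(a b a b) - trace(a b a)  (reduce the b square) = y*z^2 - x*z - y
so trace(a^2) = trace(a) trace(a) - trace(1)  (reduce the a square) = x^2 - 2
trace(a b^2 a) = trace(b) trace(a^2 b) - trace(a^2)  (reduce the b square) = x*y*z - x^2 - y^2 + 2
trace(b^2 a b^2 a) = trace(b) trace(a b^2 a b) - trace(a b^2 a)  (reduce the b square) = y^2*z^2 - 2*x*y*z + x^2 - 2
trace(a b^2) = trace(b) trace(a b) - trace(a)  (reduce the b square) = y*z - x
trace(b a b^2) = trace(b) trace(a b^2) - trace(a b)  (reduce the b square) = y^2*z - x*y - z
so trace(b^2 a b^2) = trace(b) trace(b a b^2) - trace(b a b)  (reduce the b square) = y^3*z - x*y^2 - 2*y*z + x
trace(b a b^2 a^2 b) = trace(a) trace(b^2 a b^2 a) - trace(b^2 a b^2)  (reduce the a square) = x*y^2*z^2 - 2*x^2*y*z - y^3*z + x^3 + x*y^2 + 2*y*z - 3*x
trace(b a b^2 a^2) = trace(a) trace(b a b^2 a) - trace(b a b^2)  (reduce the a square) = x*y*z^2 - x^2*z - y^2*z + z
trace(a b^2 a^2 b^3) = trace(b) trace(b a b^2 a^2 b) - trace(b a b^2 a^2)  (reduce the b square) = x*y^3*z^2 - 2*x^2*y^2*z - y^4*z + x^3*y + x*y^3 - x*y*z^2 + x^2*z + 3*y^2*z - 3*x*y - z
trace(b a^2 b^4 a b) = trace(b) trace(a b^2 a^2 b^3) - trace(a b^2 a^2 b^2)  (reduce the b square) = x*y^4*z^2 - 2*x^2*y^3*z - y^5*z + x^3*y^2 + x*y^4 - 2*x*y^2*z^2 + 3*x^2*y*z + 4*y^3*z - x^3 - 4*x*y^2 - 3*y*z + 3*x
trace(a b a b a b) = trace(b a) trace(b a b a) - trace(b^-1 a^-1)  (split on b) = z^3 - 3*z
trace(a b a b a) = trace(a) trace(b a b a) - trace(b a b)  (reduce the a square) = x*z^2 - y*z - x
trace(a b a b a b^2) = trace(b) trace(a b a b a b) - trace(a b a b a)  (reduce the b square) = y*z^3 - x*z^2 - 2*y*z + x
reduce: trace(b^3 a b a b a) = trace(b) trace(a b a b a b^2) - trace(a b a b a b)  (reduce the b square) = y^2*z^3 - x*y*z^2 - 2*y^2*z - z^3 + x*y + 3*z
trace(b^2 a b a b) = trace(b) trace(a b a b^2) - trace(a b a b)  (reduce the b square) = y^2*z^2 - x*y*z - y^2 - z^2 + 2
so trace(b^3 a b a b) = trace(b) trace(b^2 a b a b) - trace(b^2 a b a)  (reduce the b square) = y^3*z^2 - x*y^2*z - y^3 - 2*y*z^2 + x*z + 3*y
so trace(b a b a b a^2 b^2) = trace(a) trace(b^3 a b a b a) - trace(b^3 a b a b)  (reduce the a square) = x*y^2*z^3 - x^2*y*z^2 - y^3*z^2 - x*y^2*z - x*z^3 + x^2*y + y^3 + 2*y*z^2 + 2*x*z - 3*y
trace(a b a b a^2 b) = trace(a) trace(b a b a b a) - trace(b a b a b)  (reduce the a square) = x*z^3 - y*z^2 - 2*x*z + y
reduce: trace(a b a b a^2) = trace(a) trace(a b a b a) - trace(a b a b)  (reduce the a square) = x^2*z^2 - x*y*z - x^2 - z^2 + 2
trace(b a b a b a^2 b) = trace(b) trace(a b a b a^2 b) - trace(a b a b a^2)  (reduce the b square) = x*y*z^3 - x^2*z^2 - y^2*z^2 - x*y*z + x^2 + y^2 + z^2 - 2
so trace(b a^2 b^4 a b a) = trace(b) trace(b a b a b a^2 b^2) - trace(b a b a b a^2 b)  (reduce the b square) = x*y^3*z^3 - x^2*y^2*z^2 - y^4*z^2 - x*y^3*z - 2*x*y*z^3 + x^2*y^2 + x^2*z^2 + y^4 + 3*y^2*z^2 + 3*x*y*z - x^2 - 4*y^2 - z^2 + 2
trace(a b^4 a b a^-1 b a) = trace(b a^2 b^4 a b) trace(a) - trace(b a^2 b^4 a b a)  (eliminate a^-1) = x^2*y^4*z^2 - 2*x^3*y^3*z - x*y^5*z - x*y^3*z^3 + x^4*y^2 + x^2*y^4 - x^2*y^2*z^2 + y^4*z^2 + 3*x^3*y*z + 5*x*y^3*z + 2*x*y*z^3 - x^4 - 5*x^2*y^2 - x^2*z^2 - y^4 - 3*y^2*z^2 - 6*x*y*z + 4*x^2 + 4*y^2 + z^2 - 2
trace(a b a b^3 a) = trace(a) trace(b a b^3 a) - trace(b a b^3)  (reduce the a square) = x*y^2*z^2 - x^2*y*z - y^3*z - x*z^2 + 2*y*z + x
trace(b^2 a b^2 a b a b) = trace(b) trace(a b a b^3 a b) - trace(a b a b^3 a)  (reduce the b square) = y^3*z^3 - 2*x*y^2*z^2 + x^2*y*z - y^3*z - y*z^3 + x*y^2 + x*z^2 + y*z - x
so trace(a b a^2) = trace(a) trace(b a^2) - trace(b a)  (reduce the a square) = x^2*z - x*y - z
so trace(a b^2 a b a) = trace(b) trace(a b a^2 b) - trace(a b a^2)  (reduce the b square) = x*y*z^2 - x^2*z - y^2*z + z
trace(b^2 a b^2 a b a) = trace(b) trace(a b^2 a b a b) - trace(a b^2 a b a)  (reduce the b square) = y^2*z^3 - 2*x*y*z^2 + x^2*z - y^2*z + x*y - z
reduce: trace(b a b a b^4 a b) = trace(b) trace(b^2 a b^2 a b a b) - trace(b^2 a b^2 a b a)  (reduce the b square) = y^4*z^3 - 2*x*y^3*z^2 + x^2*y^2*z - y^4*z - 2*y^2*z^3 + x*y^3 + 3*x*y*z^2 - x^2*z + 2*y^2*z - 2*x*y + z
trace(a b a b a b a b) = trace(b a b a) trace(b a b a) - trace(1)  (split on b) = z^4 - 4*z^2 + 2
trace(a b a b a b a b^2) = trace(b) trace(a b a b a b a b) - trace(a b a b a b a)  (reduce the b square) = y*z^4 - x*z^3 - 3*y*z^2 + 2*x*z + y
trace(b^2 a b a b a b a b) = trace(b) trace(a b a b a b a b^2) - trace(a b a b a b a b)  (reduce the b square) = y^2*z^4 - x*y*z^3 - 3*y^2*z^2 - z^4 + 2*x*y*z + y^2 + 4*z^2 - 2
trace(b a b a b^4 a b a) = trace(b) trace(b^2 a b a b a b a b) - trace(b^2 a b a b a b a)  (reduce the b square) = y^3*z^4 - x*y^2*z^3 - 3*y^3*z^2 - 2*y*z^4 + 2*x*y^2*z + x*z^3 + y^3 + 7*y*z^2 - 2*x*z - 3*y
trace(a b^4 a b a^-1 b a b) = trace(b a b a b^4 a b) trace(a) - trace(b a b a b^4 a b a)  (eliminate a^-1) = x*y^4*z^3 - 2*x^2*y^3*z^2 - y^3*z^4 + x^3*y^2*z - x*y^4*z - x*y^2*z^3 + x^2*y^3 + 3*x^2*y*z^2 + 3*y^3*z^2 + 2*y*z^4 - x^3*z - x*z^3 - 2*x^2*y - y^3 - 7*y*z^2 + 3*x*z + 3*y
so trace(a b a^-1 b a b^-1 a b^4) = trace(a b^4 a b a^-1 b a) trace(b) - trace(a b^4 a b a^-1 b a b)  (eliminate b^-1) = x^2*y^5*z^2 - 2*x^3*y^4*z - x*y^6*z - 2*x*y^4*z^3 + x^4*y^3 + x^2*y^5 + x^2*y^3*z^2 + y^5*z^2 + y^3*z^4 + 2*x^3*y^2*z + 6*x*y^4*z + 3*x*y^2*z^3 - x^4*y - 6*x^2*y^3 - 4*x^2*y*z^2 - y^5 - 6*y^3*z^2 - 2*y*z^4 + x^3*z - 6*x*y^2*z + x*z^3 + 6*x^2*y + 5*y^3 + 8*y*z^2 - 3*x*z - 5*y

x^2*y^5*z^2 - 2*x^3*y^4*z - x*y^6*z - 2*x*y^4*z^3 + x^4*y^3 + x^2*y^5 + x^2*y^3*z^2 + y^5*z^2 + y^3*z^4 + 2*x^3*y^2*z + 6*x*y^4*z + 3*x*y^2*z^3 - x^4*y - 6*x^2*y^3 - 4*x^2*y*z^2 - y^5 - 6*y^3*z^2 - 2*y*z^4 + x^3*z - 6*x*y^2*z + x*z^3 + 6*x^2*y + 5*y^3 + 8*y*z^2 - 3*x*z - 5*y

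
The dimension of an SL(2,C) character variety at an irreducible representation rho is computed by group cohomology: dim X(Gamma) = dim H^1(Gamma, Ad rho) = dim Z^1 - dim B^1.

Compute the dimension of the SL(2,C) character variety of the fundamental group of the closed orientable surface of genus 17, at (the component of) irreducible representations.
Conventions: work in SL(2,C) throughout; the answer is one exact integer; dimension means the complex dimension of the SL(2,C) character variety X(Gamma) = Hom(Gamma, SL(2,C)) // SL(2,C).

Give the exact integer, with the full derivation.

pi_1 of the closed genus-17 surface has 34 generators bound by the single product-of-commutators relator.
Before the relator condition, cocycle space has dim 3*34 = 102.
At an irreducible rho, H^2 = coker(d_2) vanishes (Poincare duality: H^2 is dual to H^0 = invariants = 0), so d_2 is surjective onto sl_2 and dim Z^1 = 102 - 3 = 99.
dim B^1 = 3 (coboundaries, injective at irreducible rho).
dim H^1 = 99 - 3 = 96 = dim X.

96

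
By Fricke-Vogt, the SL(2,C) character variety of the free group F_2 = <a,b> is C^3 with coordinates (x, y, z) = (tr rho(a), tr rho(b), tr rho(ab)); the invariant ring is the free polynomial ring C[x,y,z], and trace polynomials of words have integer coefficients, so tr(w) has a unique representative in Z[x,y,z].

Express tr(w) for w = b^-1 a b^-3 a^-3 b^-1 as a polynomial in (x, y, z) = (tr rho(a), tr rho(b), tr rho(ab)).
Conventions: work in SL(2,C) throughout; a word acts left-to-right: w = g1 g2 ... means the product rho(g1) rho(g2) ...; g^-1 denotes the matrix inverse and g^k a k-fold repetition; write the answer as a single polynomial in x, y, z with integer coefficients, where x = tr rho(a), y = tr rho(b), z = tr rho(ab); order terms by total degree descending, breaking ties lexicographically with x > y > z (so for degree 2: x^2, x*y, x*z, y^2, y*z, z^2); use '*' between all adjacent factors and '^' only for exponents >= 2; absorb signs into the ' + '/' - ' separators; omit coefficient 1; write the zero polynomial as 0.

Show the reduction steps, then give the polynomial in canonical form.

tr(b^-1) = tr(b) = y
use: tr(b a b) = tr(b) * tr(a b) - tr(a)   [square of b] = y*z - x
tr(b a b a) = tr(b a) * tr(b a) - tr(1)   [split at a repeated b] = z^2 - 2
tr(a b a^-1 b) = tr(b a b) * tr(a) - tr(b a b a)   [inverse elimination on a] = x*y*z - x^2 - z^2 + 2
use: tr(a^-1 b^-1 a b) = tr(a b a^-1) * tr(b) - tr(a b a^-1 b)   [inverse elimination on b] = -x*y*z + x^2 + y^2 + z^2 - 2
tr(a b^-1 a^-1 b^-1) = tr(a^-1 b^-1 a) * tr(b) - tr(a^-1 b^-1 a b)   [inverse elimination on b] = x*y*z - x^2 - z^2 + 2
apply: tr(a^-1 b^-2 a b^-1) = tr(a b^-1 a^-1 b^-1) * tr(b) - tr(a b^-1 a^-1)   [inverse elimination on b] = x*y^2*z - x^2*y - y*z^2 + y
apply: tr(b^-2) = tr(b^-1) * tr(b) - tr(1)   [inverse elimination on b] = y^2 - 2
use: tr(a^-1 b^-2 a b^-2) = tr(a^-1 b^-2 a b^-1) * tr(b) - tr(a^-1 b^-2 a)   [inverse elimination on b] = x*y^3*z - x^2*y^2 - y^2*z^2 + 2
tr(a b^-1) = tr(a) * tr(b) - tr(a b)   [inverse elimination on b] = x*y - z
use: tr(b^-2 a) = tr(a b^-1) * tr(b) - tr(a)   [inverse elimination on b] = x*y^2 - y*z - x
use: tr(b^-1 a b^-2) = tr(b^-2 a) * tr(b) - tr(b^-2 a b)   [inverse elimination on b] = x*y^3 - y^2*z - 2*x*y + z
use: tr(b^-2 a b^-2) = tr(b^-1 a b^-2) * tr(b) - tr(b^-1 a b^-1)   [inverse elimination on b] = x*y^4 - y^3*z - 3*x*y^2 + 2*y*z + x
apply: tr(a^-2 b^-2 a b^-2) = tr(a^-1 b^-2 a b^-2) * tr(a) - tr(a^-1 b^-2 a b^-2 a)   [inverse elimination on a] = x^2*y^3*z - x^3*y^2 - x*y^4 - x*y^2*z^2 + y^3*z + 3*x*y^2 - 2*y*z + x
tr(a^-3 b^-2 a b^-2) = tr(a^-2 b^-2 a b^-2) * tr(a) - tr(a^-2 b^-2 a b^-2 a)   [inverse elimination on a] = x^3*y^3*z - x^4*y^2 - x^2*y^4 - x^2*y^2*z^2 + 4*x^2*y^2 + y^2*z^2 - 2*x*y*z + x^2 - 2
tr(b^-1 a^-2) = tr(a^-1 b^-1) * tr(a) - tr(a^-1 b^-1 a)   [inverse elimination on a] = x*z - y
tr(a^-2 b a b^-1) = tr(b a b^-1 a^-1) * tr(a) - tr(b a b^-1)   [inverse elimination on a] = -x^2*y*z + x^3 + x*y^2 + x*z^2 - 3*x
use: tr(a b^-1 a^-3 b) = tr(a^-2 b a b^-1) * tr(a) - tr(a^-2 b a b^-1 a)   [inverse elimination on a] = -x^3*y*z + x^4 + x^2*y^2 + x^2*z^2 + x*y*z - 4*x^2 - y^2 - z^2 + 2
tr(b^-1 a b^-1 a^-3) = tr(a b^-1 a^-3) * tr(b) - tr(a b^-1 a^-3 b)   [inverse elimination on b] = x^3*y*z - x^4 - x^2*y^2 - x^2*z^2 + 4*x^2 + z^2 - 2
tr(a^-3 b^-2 a b^-1) = tr(b^-1 a b^-1 a^-3) * tr(b) - tr(b^-1 a b^-1 a^-3 b)   [inverse elimination on b] = x^3*y^2*z - x^4*y - x^2*y^3 - x^2*y*z^2 + 4*x^2*y + y*z^2 - x*z - y
use: tr(b^-1 a b^-3 a^-3 b^-1) = tr(a^-3 b^-2 a b^-2) * tr(b) - tr(a^-3 b^-2 a b^-1)   [inverse elimination on b] = x^3*y^4*z - x^4*y^3 - x^2*y^5 - x^2*y^3*z^2 - x^3*y^2*z + x^4*y + 5*x^2*y^3 + x^2*y*z^2 + y^3*z^2 - 2*x*y^2*z - 3*x^2*y - y*z^2 + x*z - y

x^3*y^4*z - x^4*y^3 - x^2*y^5 - x^2*y^3*z^2 - x^3*y^2*z + x^4*y + 5*x^2*y^3 + x^2*y*z^2 + y^3*z^2 - 2*x*y^2*z - 3*x^2*y - y*z^2 + x*z - y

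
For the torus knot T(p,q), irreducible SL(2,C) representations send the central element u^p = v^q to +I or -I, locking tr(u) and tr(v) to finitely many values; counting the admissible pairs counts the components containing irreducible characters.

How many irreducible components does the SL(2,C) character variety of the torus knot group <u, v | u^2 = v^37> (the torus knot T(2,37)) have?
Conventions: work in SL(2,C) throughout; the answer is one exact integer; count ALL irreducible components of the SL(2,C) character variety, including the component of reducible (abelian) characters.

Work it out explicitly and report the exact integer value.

19

For T(2,37): irreducibility forces the central element u^2 = v^37 to one of +I, -I.
This locks tr(u) to 2*cos(pi*alpha/2), alpha in 1..1, and tr(v) to 2*cos(pi*beta/37), beta in 1..36, on each component of irreducible characters.
The two central values (-1)^alpha I and (-1)^beta I must be the same matrix, so alpha and beta share a parity.
Counting: 1 odd alphas x 18 odd betas + 0 even alphas x 18 even betas = 18 + 0 = 18.
components with irreducible characters: 18; plus the single component of reducible (abelian) characters: total 19.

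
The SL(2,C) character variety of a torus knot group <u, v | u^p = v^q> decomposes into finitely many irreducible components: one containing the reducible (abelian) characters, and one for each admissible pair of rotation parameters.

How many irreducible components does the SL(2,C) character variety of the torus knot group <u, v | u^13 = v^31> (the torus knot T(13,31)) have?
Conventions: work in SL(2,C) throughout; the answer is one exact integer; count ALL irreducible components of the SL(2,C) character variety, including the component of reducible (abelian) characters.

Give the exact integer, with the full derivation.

181

In the torus knot group T(13,31), u^13 = v^31 is central, so an irreducible representation sends it to +I or -I (Schur).
So on each irreducible component the traces are pinned: tr(u) = 2*cos(pi*alpha/13) with 1 <= alpha <= 12, tr(v) = 2*cos(pi*beta/31) with 1 <= beta <= 30.
u^13 = (-1)^alpha I and v^31 = (-1)^beta I must agree, so alpha and beta have equal parity.
count pairs: odd alpha (6 choices) x odd beta (15), plus even alpha (6) x even beta (15): 6*15 + 6*15 = 180.
Total: 180 irreducible-character components + 1 reducible (abelian) component = 181.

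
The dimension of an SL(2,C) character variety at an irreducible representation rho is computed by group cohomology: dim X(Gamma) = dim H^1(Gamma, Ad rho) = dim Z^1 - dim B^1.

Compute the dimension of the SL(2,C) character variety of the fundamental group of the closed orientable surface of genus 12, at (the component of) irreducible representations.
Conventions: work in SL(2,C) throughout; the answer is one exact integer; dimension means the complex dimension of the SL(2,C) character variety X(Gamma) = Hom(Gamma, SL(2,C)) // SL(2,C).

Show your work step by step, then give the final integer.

66

Gamma = pi_1(Sigma_12) = < a_1, b_1, ..., a_12, b_12 | prod [a_i, b_i] > has 2g = 24 generators and 1 relator.
A cocycle assigns one sl_2 vector per generator subject to the relator condition d_2(z) = 0: dim of the unconstrained space is 3*2g = 72.
At an irreducible rho, H^2 = coker(d_2) vanishes (Poincare duality: H^2 is dual to H^0 = invariants = 0), so d_2 is surjective onto sl_2 and dim Z^1 = 72 - 3 = 69.
As always at irreducible rho, dim B^1 = 3.
dim H^1 = 69 - 3 = 66 = dim X.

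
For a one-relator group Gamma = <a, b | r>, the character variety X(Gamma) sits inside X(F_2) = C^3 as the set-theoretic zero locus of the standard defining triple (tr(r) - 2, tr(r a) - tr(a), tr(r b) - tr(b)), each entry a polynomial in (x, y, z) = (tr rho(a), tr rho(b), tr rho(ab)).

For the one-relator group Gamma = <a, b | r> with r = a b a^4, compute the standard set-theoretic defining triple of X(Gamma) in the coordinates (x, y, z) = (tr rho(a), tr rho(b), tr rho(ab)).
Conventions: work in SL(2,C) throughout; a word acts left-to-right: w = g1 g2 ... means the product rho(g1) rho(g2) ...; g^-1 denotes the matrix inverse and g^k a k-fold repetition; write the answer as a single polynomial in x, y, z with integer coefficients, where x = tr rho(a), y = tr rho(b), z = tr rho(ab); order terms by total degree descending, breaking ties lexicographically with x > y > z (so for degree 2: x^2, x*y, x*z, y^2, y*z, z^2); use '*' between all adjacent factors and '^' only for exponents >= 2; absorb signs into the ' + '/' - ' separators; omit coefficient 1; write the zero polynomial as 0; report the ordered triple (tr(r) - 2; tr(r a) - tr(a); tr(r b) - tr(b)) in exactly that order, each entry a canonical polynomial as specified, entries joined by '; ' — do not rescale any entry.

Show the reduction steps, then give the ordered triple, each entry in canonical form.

trace(a b a) = trace(a)*trace(b a) - trace(b)   [square of a] = x*z - y
trace(a^2 b a) = trace(a)*trace(a b a) - trace(a b)   [square of a] = x^2*z - x*y - z
trace(a^2 b a^2) = trace(a)*trace(a^2 b a) - trace(a^2 b)   [square of a] = x^3*z - x^2*y - 2*x*z + y
reduce: trace(a b a^4) = trace(a)*trace(a^2 b a^2) - trace(a^2 b a)   [square of a] = x^4*z - x^3*y - 3*x^2*z + 2*x*y + z
trace(a b a^5) = trace(a)*trace(a b a^4) - trace(a b a^3) = x^5*z - x^4*y - 4*x^3*z + 3*x^2*y + 3*x*z - y
trace(b a b a) = trace(b a)*trace(b a) - trace(1) = z^2 - 2
trace(b a b) = trace(b)*trace(a b) - trace(a) = y*z - x
reduce: trace(b a b a^2) = trace(a)*trace(b a b a) - trace(b a b) = x*z^2 - y*z - x
so trace(b a b a^3) = trace(a)*trace(b a b a^2) - trace(b a b a) = x^2*z^2 - x*y*z - x^2 - z^2 + 2
trace(a b a^4 b) = trace(a)*trace(b a b a^3) - trace(b a b a^2) = x^3*z^2 - x^2*y*z - x^3 - 2*x*z^2 + y*z + 3*x
assemble the triple (trace(r) - 2; trace(r a) - x; trace(r b) - y)

x^4*z - x^3*y - 3*x^2*z + 2*x*y + z - 2; x^5*z - x^4*y - 4*x^3*z + 3*x^2*y + 3*x*z - x - y; x^3*z^2 - x^2*y*z - x^3 - 2*x*z^2 + y*z + 3*x - y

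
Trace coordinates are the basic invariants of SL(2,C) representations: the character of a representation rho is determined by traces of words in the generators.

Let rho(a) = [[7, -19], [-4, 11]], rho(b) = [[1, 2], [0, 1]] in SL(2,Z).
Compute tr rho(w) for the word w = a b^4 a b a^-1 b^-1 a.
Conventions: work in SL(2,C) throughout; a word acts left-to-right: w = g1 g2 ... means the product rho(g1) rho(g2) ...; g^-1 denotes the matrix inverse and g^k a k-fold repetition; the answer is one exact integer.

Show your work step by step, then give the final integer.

rho(a) = [[7, -19], [-4, 11]]
... * rho(b) = [[1, 2], [0, 1]]  ->  [[7, -5], [-4, 3]]
... * rho(b) = [[1, 2], [0, 1]]  ->  [[7, 9], [-4, -5]]
... * rho(b) = [[1, 2], [0, 1]]  ->  [[7, 23], [-4, -13]]
... * rho(b) = [[1, 2], [0, 1]]  ->  [[7, 37], [-4, -21]]
... * rho(a) = [[7, -19], [-4, 11]]  ->  [[-99, 274], [56, -155]]
... * rho(b) = [[1, 2], [0, 1]]  ->  [[-99, 76], [56, -43]]
... * rho(a^-1) = [[11, 19], [4, 7]]  ->  [[-785, -1349], [444, 763]]
... * rho(b^-1) = [[1, -2], [0, 1]]  ->  [[-785, 221], [444, -125]]
... * rho(a) = [[7, -19], [-4, 11]]  ->  [[-6379, 17346], [3608, -9811]]
tr = -6379 + -9811 = -16190

-16190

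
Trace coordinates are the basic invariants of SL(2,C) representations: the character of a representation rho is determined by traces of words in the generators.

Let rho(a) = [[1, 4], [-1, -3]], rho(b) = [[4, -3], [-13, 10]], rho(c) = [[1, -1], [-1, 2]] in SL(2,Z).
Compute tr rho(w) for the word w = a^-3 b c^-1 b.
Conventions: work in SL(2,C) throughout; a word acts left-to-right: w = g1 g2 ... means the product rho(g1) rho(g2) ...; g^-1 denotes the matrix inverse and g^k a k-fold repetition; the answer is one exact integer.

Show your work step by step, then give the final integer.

rho(a^-1) = [[-3, -4], [1, 1]]
... * rho(a^-1) = [[-3, -4], [1, 1]]  ->  [[5, 8], [-2, -3]]
... * rho(a^-1) = [[-3, -4], [1, 1]]  ->  [[-7, -12], [3, 5]]
... * rho(b) = [[4, -3], [-13, 10]]  ->  [[128, -99], [-53, 41]]
... * rho(c^-1) = [[2, 1], [1, 1]]  ->  [[157, 29], [-65, -12]]
... * rho(b) = [[4, -3], [-13, 10]]  ->  [[251, -181], [-104, 75]]
tr = 251 + 75 = 326

326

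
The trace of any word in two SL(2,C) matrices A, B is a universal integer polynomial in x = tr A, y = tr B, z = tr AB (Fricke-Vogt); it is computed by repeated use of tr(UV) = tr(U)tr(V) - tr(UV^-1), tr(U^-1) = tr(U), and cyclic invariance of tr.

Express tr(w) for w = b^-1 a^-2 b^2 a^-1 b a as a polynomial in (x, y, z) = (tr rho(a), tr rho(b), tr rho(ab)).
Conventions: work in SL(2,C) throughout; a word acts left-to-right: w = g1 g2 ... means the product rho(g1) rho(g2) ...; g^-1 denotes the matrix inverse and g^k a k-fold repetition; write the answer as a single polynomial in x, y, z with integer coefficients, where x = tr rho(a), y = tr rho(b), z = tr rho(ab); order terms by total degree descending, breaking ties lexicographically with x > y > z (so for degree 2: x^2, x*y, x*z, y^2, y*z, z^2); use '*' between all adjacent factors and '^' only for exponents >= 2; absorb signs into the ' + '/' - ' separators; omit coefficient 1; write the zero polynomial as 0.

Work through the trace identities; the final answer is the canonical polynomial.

-x^3*y^3*z + x^4*y^2 + x^2*y^4 + 2*x^2*y^2*z^2 - x*y^3*z - x*y*z^3 - x^4 - 4*x^2*y^2 - x^2*z^2 + 2*x*y*z + 4*x^2 + z^2 - 2

so trace(b^2) = trace(b) trace(b) - trace(1)   [square of b] = y^2 - 2
trace(b^3) = trace(b) trace(b^2) - trace(b)   [square of b] = y^3 - 3*y
trace(a b^2) = trace(b) trace(a b) - trace(a)   [square of b] = y*z - x
trace(a b^3) = trace(b) trace(a b^2) - trace(a b)   [square of b] = y^2*z - x*y - z
reduce: trace(b^3 a b) = trace(b) trace(a b^3) - trace(a b^2)   [square of b] = y^3*z - x*y^2 - 2*y*z + x
reduce: trace(a b a b) = trace(a b) trace(a b) - trace(1)   [split at a repeated a] = z^2 - 2
trace(a b a) = trace(a) trace(b a) - trace(b)   [square of a] = x*z - y
trace(a b a b^2) = trace(b) trace(a b a b) - trace(a b a)   [square of b] = y*z^2 - x*z - y
reduce: trace(b^3 a b a) = trace(b) trace(a b a b^2) - trace(a b a b)   [square of b] = y^2*z^2 - x*y*z - y^2 - z^2 + 2
trace(a^-1 b^3 a b) = trace(b^3 a b) trace(a) - trace(b^3 a b a)   [inverse elimination on a] = x*y^3*z - x^2*y^2 - y^2*z^2 - x*y*z + x^2 + y^2 + z^2 - 2
reduce: trace(a^-1 b^3 a b^-1) = trace(a^-1 b^3 a) trace(b) - trace(a^-1 b^3 a b)   [inverse elimination on b] = -x*y^3*z + x^2*y^2 + y^4 + y^2*z^2 + x*y*z - x^2 - 4*y^2 - z^2 + 2
trace(b a b^-1 a^-2 b^2) = trace(a^-1 b^3 a b^-1) trace(a) - trace(a^-1 b^3 a b^-1 a)   [inverse elimination on a] = -x^2*y^3*z + x^3*y^2 + x*y^4 + x*y^2*z^2 + x^2*y*z - x^3 - 4*x*y^2 - x*z^2 - y*z + 3*x
trace(a^-1 b^2 a b) = trace(b^2 a b) trace(a) - trace(b^2 a b a)   [inverse elimination on a] = x*y^2*z - x^2*y - y*z^2 + y
trace(a b a b a b) = trace(b a) trace(b a b a) - trace(b^-1 a^-1)   [split at a repeated b] = z^3 - 3*z
trace(a b a b a) = trace(a) trace(b a b a) - trace(b a b)   [square of a] = x*z^2 - y*z - x
trace(b^2 a b a b a) = trace(b) trace(a b a b a b) - trace(a b a b a)   [square of b] = y*z^3 - x*z^2 - 2*y*z + x
so trace(a^-1 b^2 a b a b) = trace(b^2 a b a b) trace(a) - trace(b^2 a b a b a)   [inverse elimination on a] = x*y^2*z^2 - x^2*y*z - y*z^3 - x*y^2 + 2*y*z + x
trace(a^-2 b^2 a b a b) = trace(a^-1 b^2 a b a b) trace(a) - trace(a^-1 b^2 a b a b a)   [inverse elimination on a] = x^2*y^2*z^2 - x^3*y*z - x*y*z^3 - x^2*y^2 - y^2*z^2 + 3*x*y*z + x^2 + y^2 + z^2 - 2
trace(b a b^-1 a^-2 b^2 a) = trace(a^-2 b^2 a b a) trace(b) - trace(a^-2 b^2 a b a b)   [inverse elimination on b] = -x^2*y^2*z^2 + x^3*y*z + x*y^3*z + x*y*z^3 - 3*x*y*z - x^2 - z^2 + 2
so trace(b^-1 a^-2 b^2 a^-1 b a) = trace(b a b^-1 a^-2 b^2) trace(a) - trace(b a b^-1 a^-2 b^2 a)   [inverse elimination on a] = -x^3*y^3*z + x^4*y^2 + x^2*y^4 + 2*x^2*y^2*z^2 - x*y^3*z - x*y*z^3 - x^4 - 4*x^2*y^2 - x^2*z^2 + 2*x*y*z + 4*x^2 + z^2 - 2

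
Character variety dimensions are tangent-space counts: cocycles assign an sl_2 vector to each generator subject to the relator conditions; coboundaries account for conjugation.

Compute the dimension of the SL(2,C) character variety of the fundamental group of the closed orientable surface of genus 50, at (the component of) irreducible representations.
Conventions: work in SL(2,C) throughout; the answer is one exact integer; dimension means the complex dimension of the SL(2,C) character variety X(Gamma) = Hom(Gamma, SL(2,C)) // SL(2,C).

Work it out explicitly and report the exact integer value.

294

The genus-50 surface group: 2g = 100 generators, one relator prod [a_i, b_i].
Unconstrained cocycle data is one sl_2 vector per generator (300 dimensions), cut by the relator condition d_2(z) = 0.
H^2 = coker(d_2) is dual to H^0 = 0 at irreducible rho (Poincare duality), so d_2 is onto: dim Z^1 = 297.
Coboundaries contribute dim B^1 = 3 (injective at irreducible rho).
Hence dim X = 297 - 3 = 294.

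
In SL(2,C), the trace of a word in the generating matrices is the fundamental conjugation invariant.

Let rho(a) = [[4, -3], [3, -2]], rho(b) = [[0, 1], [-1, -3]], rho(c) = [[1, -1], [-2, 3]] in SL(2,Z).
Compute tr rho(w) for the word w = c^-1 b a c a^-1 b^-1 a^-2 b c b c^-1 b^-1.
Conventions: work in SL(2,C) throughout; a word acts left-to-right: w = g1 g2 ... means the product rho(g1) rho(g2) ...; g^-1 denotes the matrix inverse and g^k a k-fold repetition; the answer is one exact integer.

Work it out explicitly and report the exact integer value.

-277445

rho(c^-1) = [[3, 1], [2, 1]]
... * rho(b) = [[0, 1], [-1, -3]]  ->  [[-1, 0], [-1, -1]]
... * rho(a) = [[4, -3], [3, -2]]  ->  [[-4, 3], [-7, 5]]
... * rho(c) = [[1, -1], [-2, 3]]  ->  [[-10, 13], [-17, 22]]
... * rho(a^-1) = [[-2, 3], [-3, 4]]  ->  [[-19, 22], [-32, 37]]
... * rho(b^-1) = [[-3, -1], [1, 0]]  ->  [[79, 19], [133, 32]]
... * rho(a^-1) = [[-2, 3], [-3, 4]]  ->  [[-215, 313], [-362, 527]]
... * rho(a^-1) = [[-2, 3], [-3, 4]]  ->  [[-509, 607], [-857, 1022]]
... * rho(b) = [[0, 1], [-1, -3]]  ->  [[-607, -2330], [-1022, -3923]]
... * rho(c) = [[1, -1], [-2, 3]]  ->  [[4053, -6383], [6824, -10747]]
... * rho(b) = [[0, 1], [-1, -3]]  ->  [[6383, 23202], [10747, 39065]]
... * rho(c^-1) = [[3, 1], [2, 1]]  ->  [[65553, 29585], [110371, 49812]]
... * rho(b^-1) = [[-3, -1], [1, 0]]  ->  [[-167074, -65553], [-281301, -110371]]
tr = -167074 + -110371 = -277445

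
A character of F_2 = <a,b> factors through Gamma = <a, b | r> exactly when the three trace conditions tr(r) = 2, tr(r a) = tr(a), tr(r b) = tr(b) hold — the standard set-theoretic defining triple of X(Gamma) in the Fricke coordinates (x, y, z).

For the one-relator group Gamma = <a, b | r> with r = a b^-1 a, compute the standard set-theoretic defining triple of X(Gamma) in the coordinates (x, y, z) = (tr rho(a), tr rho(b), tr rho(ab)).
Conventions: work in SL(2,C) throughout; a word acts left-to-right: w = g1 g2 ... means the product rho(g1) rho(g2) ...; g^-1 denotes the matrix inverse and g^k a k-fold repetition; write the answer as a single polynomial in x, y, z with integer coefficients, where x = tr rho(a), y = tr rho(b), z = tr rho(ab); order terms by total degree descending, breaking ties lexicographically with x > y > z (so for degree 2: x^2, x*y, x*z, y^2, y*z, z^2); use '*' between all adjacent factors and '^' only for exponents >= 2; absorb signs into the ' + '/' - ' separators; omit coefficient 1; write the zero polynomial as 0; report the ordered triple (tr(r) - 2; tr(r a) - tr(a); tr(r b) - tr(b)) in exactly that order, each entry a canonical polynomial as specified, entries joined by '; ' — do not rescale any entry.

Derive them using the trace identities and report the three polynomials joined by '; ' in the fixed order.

x^2*y - x*z - y - 2; x^3*y - x^2*z - 2*x*y - x + z; x*y*z - y^2 - z^2 - y + 2

trace(a^2) = trace(a) * trace(a) - trace(1) = x^2 - 2
and trace(a^2 b) = trace(a) * trace(b a) - trace(b) = x*z - y
next, trace(a b^-1 a) = trace(a^2) * trace(b) - trace(a^2 b) = x^2*y - x*z - y
next, trace(a^3) = trace(a) * trace(a^2) - trace(a)  (reduce the a square) = x^3 - 3*x
next, trace(a^3 b) = trace(a) * trace(b a^2) - trace(b a)  (reduce the a square) = x^2*z - x*y - z
and trace(a b^-1 a^2) = trace(a^3) * trace(b) - trace(a^3 b)  (eliminate b^-1) = x^3*y - x^2*z - 2*x*y + z
trace(a b a b) = trace(b a) * trace(b a) - trace(1)  (split on b) = z^2 - 2
next, trace(a b^-1 a b) = trace(a b a) * trace(b) - trace(a b a b)  (eliminate b^-1) = x*y*z - y^2 - z^2 + 2
assemble the triple (trace(r) - 2; trace(r a) - x; trace(r b) - y)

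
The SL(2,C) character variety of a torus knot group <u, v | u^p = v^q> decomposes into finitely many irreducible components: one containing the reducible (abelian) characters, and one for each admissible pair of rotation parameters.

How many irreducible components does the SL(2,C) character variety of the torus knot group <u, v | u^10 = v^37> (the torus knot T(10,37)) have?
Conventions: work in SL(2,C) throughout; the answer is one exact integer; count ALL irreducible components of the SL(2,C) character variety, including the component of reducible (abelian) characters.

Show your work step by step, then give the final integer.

Gamma = < u, v | u^10 = v^37 > (torus knot T(10,37)); the central element u^10 = v^37 acts as +I or -I in any irreducible SL(2,C) representation.
So on each irreducible component the traces are pinned: tr(u) = 2*cos(pi*alpha/10) with 1 <= alpha <= 9, tr(v) = 2*cos(pi*beta/37) with 1 <= beta <= 36.
Consistency of u^10 = (-1)^alpha I with v^37 = (-1)^beta I forces alpha = beta (mod 2).
Counting: 5 odd alphas x 18 odd betas + 4 even alphas x 18 even betas = 90 + 72 = 162.
components with irreducible characters: 162; plus the single component of reducible (abelian) characters: total 163.

163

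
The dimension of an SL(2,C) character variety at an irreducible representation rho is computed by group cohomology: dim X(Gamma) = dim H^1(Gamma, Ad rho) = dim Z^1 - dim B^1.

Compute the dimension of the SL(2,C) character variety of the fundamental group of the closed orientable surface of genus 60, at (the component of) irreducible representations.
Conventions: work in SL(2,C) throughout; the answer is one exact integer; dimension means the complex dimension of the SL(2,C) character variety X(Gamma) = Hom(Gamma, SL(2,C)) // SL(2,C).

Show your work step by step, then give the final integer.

pi_1 of the closed genus-60 surface has 120 generators bound by the single product-of-commutators relator.
Before the relator condition, cocycle space has dim 3*120 = 360.
d_2 is surjective at irreducible rho (its cokernel H^2 is dual to H^0 = 0), so dim Z^1 = 360 - 3 = 357.
As always at irreducible rho, dim B^1 = 3.
Hence dim X = 357 - 3 = 354.

354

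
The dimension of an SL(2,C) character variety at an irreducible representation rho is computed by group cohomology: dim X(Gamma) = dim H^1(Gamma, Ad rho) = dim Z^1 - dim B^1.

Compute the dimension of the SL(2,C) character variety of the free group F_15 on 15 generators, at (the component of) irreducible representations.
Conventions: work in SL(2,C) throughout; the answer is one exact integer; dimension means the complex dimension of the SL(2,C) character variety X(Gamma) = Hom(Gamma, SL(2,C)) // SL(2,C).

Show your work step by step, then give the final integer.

42

Gamma = F_15 has 15 generators and no relators.
Z^1(Gamma, Ad rho) = (sl_2)^15: a cocycle is a free choice of one sl_2 vector per generator, so dim Z^1 = 3*15 = 45.
At an irreducible rho the centralizer of the image in sl_2 is 0, so the coboundary map sl_2 -> Z^1 is injective: dim B^1 = 3.
dim H^1 = 45 - 3 = 42, which is dim X.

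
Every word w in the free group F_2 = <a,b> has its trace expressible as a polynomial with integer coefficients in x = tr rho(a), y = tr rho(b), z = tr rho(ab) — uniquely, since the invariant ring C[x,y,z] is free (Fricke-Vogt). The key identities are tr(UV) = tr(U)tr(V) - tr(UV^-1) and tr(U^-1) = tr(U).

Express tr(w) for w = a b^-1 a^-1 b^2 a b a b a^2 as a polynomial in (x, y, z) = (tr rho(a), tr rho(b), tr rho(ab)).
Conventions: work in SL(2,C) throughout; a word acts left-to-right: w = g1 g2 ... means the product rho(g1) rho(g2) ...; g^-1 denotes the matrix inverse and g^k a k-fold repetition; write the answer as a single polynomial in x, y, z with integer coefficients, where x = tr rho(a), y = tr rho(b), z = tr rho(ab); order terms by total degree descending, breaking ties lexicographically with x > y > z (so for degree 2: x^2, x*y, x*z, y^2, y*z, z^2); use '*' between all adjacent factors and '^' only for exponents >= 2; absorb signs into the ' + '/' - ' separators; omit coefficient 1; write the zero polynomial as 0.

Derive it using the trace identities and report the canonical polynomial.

-x^3*y^2*z^3 + x^4*y*z^2 + x^2*y^3*z^2 + x^2*y*z^4 + x^3*y^2*z + x*y^2*z^3 - x^4*y - x^2*y^3 - 5*x^2*y*z^2 - y^3*z^2 - y*z^4 - x^3*z - 2*x*y^2*z + 5*x^2*y + y^3 + 4*y*z^2 + 2*x*z - 3*y

trace(b a b a) = trace(a b) * trace(a b) - trace(1)  (split on a) = z^2 - 2
and trace(a b a b a b) = trace(b a b a) * trace(b a) - trace(a b)  (split on b) = z^3 - 3*z
and trace(b a b) = trace(b) * trace(a b) - trace(a)  (reduce the b square) = y*z - x
next, trace(a b a b a) = trace(a) * trace(b a b a) - trace(b a b)  (reduce the a square) = x*z^2 - y*z - x
trace(b^2 a b a b a) = trace(b) * trace(a b a b a b) - trace(a b a b a)  (reduce the b square) = y*z^3 - x*z^2 - 2*y*z + x
and trace(a b a) = trace(a) * trace(b a) - trace(b)  (reduce the a square) = x*z - y
trace(a b a b^2) = trace(b) * trace(a b a b) - trace(a b a)  (reduce the b square) = y*z^2 - x*z - y
trace(b^2 a b a b) = trace(b) * trace(a b a b^2) - trace(a b a b)  (reduce the b square) = y^2*z^2 - x*y*z - y^2 - z^2 + 2
and trace(b^2 a b a b a^2) = trace(a) * trace(b^2 a b a b a) - trace(b^2 a b a b)  (reduce the a square) = x*y*z^3 - x^2*z^2 - y^2*z^2 - x*y*z + x^2 + y^2 + z^2 - 2
and trace(b a b a b a^2) = trace(a) * trace(b a b a b a) - trace(b a b a b)  (reduce the a square) = x*z^3 - y*z^2 - 2*x*z + y
trace(a b a b a^3 b) = trace(a) * trace(b a b a b a^2) - trace(b a b a b a)  (reduce the a square) = x^2*z^3 - x*y*z^2 - 2*x^2*z - z^3 + x*y + 3*z
trace(a^2 b a b a) = trace(a) * trace(b a b a^2) - trace(b a b a)  (reduce the a square) = x^2*z^2 - x*y*z - x^2 - z^2 + 2
and trace(a b a b a^3) = trace(a) * trace(a^2 b a b a) - trace(a^2 b a b)  (reduce the a square) = x^3*z^2 - x^2*y*z - x^3 - 2*x*z^2 + y*z + 3*x
trace(b a b a b a^3 b) = trace(b) * trace(a b a b a^3 b) - trace(a b a b a^3)  (reduce the b square) = x^2*y*z^3 - x^3*z^2 - x*y^2*z^2 - x^2*y*z - y*z^3 + x^3 + x*y^2 + 2*x*z^2 + 2*y*z - 3*x
and trace(b^2 a b a b a^3 b) = trace(b) * trace(b a b a b a^3 b) - trace(b a b a b a^3)  (reduce the b square) = x^2*y^2*z^3 - x^3*y*z^2 - x*y^3*z^2 - x^2*y^2*z - x^2*z^3 - y^2*z^3 + x^3*y + x*y^3 + 3*x*y*z^2 + 2*x^2*z + 2*y^2*z + z^3 - 4*x*y - 3*z
next, trace(b a b a b a b a) = trace(b a b a) * trace(b a b a) - trace(1)  (split on b) = z^4 - 4*z^2 + 2
and trace(b a b a b a b a^2) = trace(a) * trace(b a b a b a b a) - trace(b a b a b a b)  (reduce the a square) = x*z^4 - y*z^3 - 3*x*z^2 + 2*y*z + x
trace(a b a b a^3 b a b) = trace(a) * trace(b a b a b a b a^2) - trace(b a b a b a b a)  (reduce the a square) = x^2*z^4 - x*y*z^3 - 3*x^2*z^2 - z^4 + 2*x*y*z + x^2 + 4*z^2 - 2
and trace(b^2 a b) = trace(b) * trace(a b^2) - trace(a b)  (reduce the b square) = y^2*z - x*y - z
and trace(b a b a^2 b) = trace(a) * trace(b^2 a b a) - trace(b^2 a b)  (reduce the a square) = x*y*z^2 - x^2*z - y^2*z + z
next, trace(b a^2 b a b a^2) = trace(a) * trace(b a b a^2 b a) - trace(b a b a^2 b)  (reduce the a square) = x^2*z^3 - 2*x*y*z^2 - x^2*z + y^2*z + x*y - z
trace(a b a b a^3 b a) = trace(a) * trace(b a^2 b a b a^2) - trace(b a^2 b a b a)  (reduce the a square) = x^3*z^3 - 2*x^2*y*z^2 - x^3*z + x*y^2*z - x*z^3 + x^2*y + y*z^2 + x*z - y
trace(b^2 a b a b a^3 b a) = trace(b) * trace(a b a b a^3 b a b) - trace(a b a b a^3 b a)  (reduce the b square) = x^2*y*z^4 - x^3*z^3 - x*y^2*z^3 - x^2*y*z^2 - y*z^4 + x^3*z + x*y^2*z + x*z^3 + 3*y*z^2 - x*z - y
next, trace(a^-1 b^2 a b a b a^3 b) = trace(b^2 a b a b a^3 b) * trace(a) - trace(b^2 a b a b a^3 b a)  (eliminate a^-1) = x^3*y^2*z^3 - x^4*y*z^2 - x^2*y^3*z^2 - x^2*y*z^4 - x^3*y^2*z + x^4*y + x^2*y^3 + 4*x^2*y*z^2 + y*z^4 + x^3*z + x*y^2*z - 4*x^2*y - 3*y*z^2 - 2*x*z + y
trace(a b^-1 a^-1 b^2 a b a b a^2) = trace(a^-1 b^2 a b a b a^3) * trace(b) - trace(a^-1 b^2 a b a b a^3 b)  (eliminate b^-1) = -x^3*y^2*z^3 + x^4*y*z^2 + x^2*y^3*z^2 + x^2*y*z^4 + x^3*y^2*z + x*y^2*z^3 - x^4*y - x^2*y^3 - 5*x^2*y*z^2 - y^3*z^2 - y*z^4 - x^3*z - 2*x*y^2*z + 5*x^2*y + y^3 + 4*y*z^2 + 2*x*z - 3*y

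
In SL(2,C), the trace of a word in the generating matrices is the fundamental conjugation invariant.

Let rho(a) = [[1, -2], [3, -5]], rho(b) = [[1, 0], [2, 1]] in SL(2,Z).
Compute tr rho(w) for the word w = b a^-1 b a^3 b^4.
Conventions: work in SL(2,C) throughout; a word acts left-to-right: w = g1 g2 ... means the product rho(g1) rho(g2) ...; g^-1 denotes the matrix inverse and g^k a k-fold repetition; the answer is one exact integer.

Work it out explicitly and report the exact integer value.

rho(b) = [[1, 0], [2, 1]]
... * rho(a^-1) = [[-5, 2], [-3, 1]]  ->  [[-5, 2], [-13, 5]]
... * rho(b) = [[1, 0], [2, 1]]  ->  [[-1, 2], [-3, 5]]
... * rho(a) = [[1, -2], [3, -5]]  ->  [[5, -8], [12, -19]]
... * rho(a) = [[1, -2], [3, -5]]  ->  [[-19, 30], [-45, 71]]
... * rho(a) = [[1, -2], [3, -5]]  ->  [[71, -112], [168, -265]]
... * rho(b) = [[1, 0], [2, 1]]  ->  [[-153, -112], [-362, -265]]
... * rho(b) = [[1, 0], [2, 1]]  ->  [[-377, -112], [-892, -265]]
... * rho(b) = [[1, 0], [2, 1]]  ->  [[-601, -112], [-1422, -265]]
... * rho(b) = [[1, 0], [2, 1]]  ->  [[-825, -112], [-1952, -265]]
tr = -825 + -265 = -1090

-1090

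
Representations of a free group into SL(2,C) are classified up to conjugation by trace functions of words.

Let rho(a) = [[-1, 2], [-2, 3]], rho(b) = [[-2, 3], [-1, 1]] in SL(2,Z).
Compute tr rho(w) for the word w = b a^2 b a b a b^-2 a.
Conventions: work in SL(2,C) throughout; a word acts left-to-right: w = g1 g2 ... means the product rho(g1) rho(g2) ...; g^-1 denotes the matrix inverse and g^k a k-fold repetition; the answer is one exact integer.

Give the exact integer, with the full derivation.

89

rho(b) = [[-2, 3], [-1, 1]]
... * rho(a) = [[-1, 2], [-2, 3]]  ->  [[-4, 5], [-1, 1]]
... * rho(a) = [[-1, 2], [-2, 3]]  ->  [[-6, 7], [-1, 1]]
... * rho(b) = [[-2, 3], [-1, 1]]  ->  [[5, -11], [1, -2]]
... * rho(a) = [[-1, 2], [-2, 3]]  ->  [[17, -23], [3, -4]]
... * rho(b) = [[-2, 3], [-1, 1]]  ->  [[-11, 28], [-2, 5]]
... * rho(a) = [[-1, 2], [-2, 3]]  ->  [[-45, 62], [-8, 11]]
... * rho(b^-1) = [[1, -3], [1, -2]]  ->  [[17, 11], [3, 2]]
... * rho(b^-1) = [[1, -3], [1, -2]]  ->  [[28, -73], [5, -13]]
... * rho(a) = [[-1, 2], [-2, 3]]  ->  [[118, -163], [21, -29]]
tr = 118 + -29 = 89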